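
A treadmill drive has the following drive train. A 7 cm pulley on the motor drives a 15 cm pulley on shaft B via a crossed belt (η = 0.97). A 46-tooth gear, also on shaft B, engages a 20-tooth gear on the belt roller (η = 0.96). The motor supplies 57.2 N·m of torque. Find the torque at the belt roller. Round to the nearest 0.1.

After the belt (15/7): 57.2 × 2.1429 × 0.97 = 118.89 N·m
After the gear mesh (20/46): 118.89 × 0.43478 × 0.96 = 49.625 N·m

49.6 N·m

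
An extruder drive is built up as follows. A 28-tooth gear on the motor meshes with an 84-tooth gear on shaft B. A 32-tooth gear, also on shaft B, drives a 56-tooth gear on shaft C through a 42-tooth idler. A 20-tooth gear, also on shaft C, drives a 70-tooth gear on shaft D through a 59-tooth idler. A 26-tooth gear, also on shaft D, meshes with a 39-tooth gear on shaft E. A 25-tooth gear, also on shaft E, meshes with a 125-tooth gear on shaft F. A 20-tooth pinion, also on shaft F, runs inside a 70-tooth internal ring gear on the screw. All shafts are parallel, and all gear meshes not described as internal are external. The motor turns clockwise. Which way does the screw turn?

counterclockwise

the motor → shaft B: external mesh, 1 reversal → CCW.
shaft B → shaft C: driver → idler → driven is 2 external meshes, 2 reversals → CCW.
shaft C → shaft D: driver → idler → driven is 2 external meshes, 2 reversals → CCW.
shaft D → shaft E: external mesh, 1 reversal → CW.
shaft E → shaft F: external mesh, 1 reversal → CCW.
shaft F → the screw: internal mesh, same direction → CCW.
7 reversals in total — an odd number — so the screw turns opposite to the motor.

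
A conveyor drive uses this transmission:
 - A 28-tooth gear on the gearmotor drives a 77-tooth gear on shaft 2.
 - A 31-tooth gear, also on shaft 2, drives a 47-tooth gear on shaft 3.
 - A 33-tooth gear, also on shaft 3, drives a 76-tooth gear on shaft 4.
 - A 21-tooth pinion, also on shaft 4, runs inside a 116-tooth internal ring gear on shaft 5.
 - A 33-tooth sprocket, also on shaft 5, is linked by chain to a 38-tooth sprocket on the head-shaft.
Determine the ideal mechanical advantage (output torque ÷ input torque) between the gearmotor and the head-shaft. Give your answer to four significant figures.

61.08

Each stage contributes driven/driver: gear mesh 77/28 = 2.75, gear mesh 47/31 = 1.5161, gear mesh 76/33 = 2.303, internal gear 116/21 = 5.5238, chain 38/33 = 1.1515.
Overall: 2.75 × 1.5161 × 2.303 × 5.5238 × 1.1515 = 61.077.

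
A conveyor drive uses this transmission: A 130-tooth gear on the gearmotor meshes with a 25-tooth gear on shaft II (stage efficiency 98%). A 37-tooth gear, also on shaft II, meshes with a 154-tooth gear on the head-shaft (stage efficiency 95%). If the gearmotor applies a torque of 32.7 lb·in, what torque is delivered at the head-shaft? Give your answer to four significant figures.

Gear mesh: ratio = 25/130 = 0.19231; torque at shaft II = 32.7 × 0.19231 × 0.98 = 6.1627 lb·in.
Gear mesh: ratio = 154/37 = 4.1622; torque at the head-shaft = 6.1627 × 4.1622 × 0.95 = 24.368 lb·in.

24.37 lb·in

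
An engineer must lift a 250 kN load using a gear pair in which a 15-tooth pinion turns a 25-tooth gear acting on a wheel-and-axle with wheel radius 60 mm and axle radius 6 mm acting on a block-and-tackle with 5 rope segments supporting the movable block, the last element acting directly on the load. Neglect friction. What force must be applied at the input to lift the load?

Gear pair MA = 25/15 = 1.6667.
Wheel-and-axle MA = R/r = 60/6 = 10.
Block-and-tackle MA = number of supporting rope parts = 5.
Combined ideal MA = 1.6667 × 10 × 5 = 83.333.
Effort = load / MA = 250 / 83.333 = 3 kN.

3 kN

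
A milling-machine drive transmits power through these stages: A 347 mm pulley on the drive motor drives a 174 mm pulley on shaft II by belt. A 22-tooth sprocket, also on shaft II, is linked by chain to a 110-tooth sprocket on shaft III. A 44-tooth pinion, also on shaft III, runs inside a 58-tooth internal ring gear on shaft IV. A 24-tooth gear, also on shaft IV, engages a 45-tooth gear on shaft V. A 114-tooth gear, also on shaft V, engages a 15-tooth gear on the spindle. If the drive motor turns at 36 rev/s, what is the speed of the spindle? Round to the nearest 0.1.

44.2 rev/s

belt 174/347 = 0.50144 → 36/0.50144 = 71.793 rev/s
chain 110/22 = 5 → 71.793/5 = 14.359 rev/s
internal gear 58/44 = 1.3182 → 14.359/1.3182 = 10.893 rev/s
gear mesh 45/24 = 1.875 → 10.893/1.875 = 5.8095 rev/s
gear mesh 15/114 = 0.13158 → 5.8095/0.13158 = 44.152 rev/s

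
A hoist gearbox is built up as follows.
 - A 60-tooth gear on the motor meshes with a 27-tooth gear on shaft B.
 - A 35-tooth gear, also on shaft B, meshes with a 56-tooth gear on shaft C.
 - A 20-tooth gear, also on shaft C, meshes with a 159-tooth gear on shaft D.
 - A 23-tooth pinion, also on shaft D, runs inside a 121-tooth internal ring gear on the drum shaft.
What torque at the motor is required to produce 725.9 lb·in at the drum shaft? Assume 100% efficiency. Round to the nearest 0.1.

24.1 lb·in

Overall ratio R = 0.45 × 1.6 × 7.95 × 5.2609 = 30.113.
Input torque = output torque / R = 725.9 / 30.113 = 24.106 lb·in.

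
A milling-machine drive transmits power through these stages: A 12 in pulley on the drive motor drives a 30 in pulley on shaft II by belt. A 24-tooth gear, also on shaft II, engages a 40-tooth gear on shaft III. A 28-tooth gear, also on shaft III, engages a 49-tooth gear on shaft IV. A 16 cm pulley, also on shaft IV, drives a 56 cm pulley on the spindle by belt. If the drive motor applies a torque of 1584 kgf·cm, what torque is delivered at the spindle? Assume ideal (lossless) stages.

belt 30/12 = 2.5 → τ = 1584·2.5 = 3960 kgf·cm
gear mesh 40/24 = 1.6667 → τ = 3960·1.6667 = 6600 kgf·cm
gear mesh 49/28 = 1.75 → τ = 6600·1.75 = 11550 kgf·cm
belt 56/16 = 3.5 → τ = 11550·3.5 = 40425 kgf·cm

40425 kgf·cm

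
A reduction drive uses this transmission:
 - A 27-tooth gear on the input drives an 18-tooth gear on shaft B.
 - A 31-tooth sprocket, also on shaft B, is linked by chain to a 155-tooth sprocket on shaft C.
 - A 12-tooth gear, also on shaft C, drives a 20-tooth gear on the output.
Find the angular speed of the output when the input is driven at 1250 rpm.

Gear mesh: ratio = 18/27 = 0.66667, so shaft B turns at 1250 / 0.66667 = 1875 rpm.
Chain: ratio = 155/31 = 5, so shaft C turns at 1875 / 5 = 375 rpm.
Gear mesh: ratio = 20/12 = 1.6667, so the output turns at 375 / 1.6667 = 225 rpm.

225 rpm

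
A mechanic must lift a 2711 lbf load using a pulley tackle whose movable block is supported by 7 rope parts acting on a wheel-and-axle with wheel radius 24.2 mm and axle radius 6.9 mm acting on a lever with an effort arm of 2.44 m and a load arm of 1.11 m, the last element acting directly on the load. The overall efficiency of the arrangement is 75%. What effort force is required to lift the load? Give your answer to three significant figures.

Block-and-tackle MA = number of supporting rope parts = 7.
Wheel-and-axle MA = R/r = 24.2/6.9 = 3.5072.
Lever MA = effort arm / load arm = 2.44/1.11 = 2.1982.
Combined ideal MA = 7 × 3.5072 × 2.1982 = 53.967.
Actual MA = 53.967 × 0.75 = 40.476.
Effort = load / actual MA = 2711 / 40.476 = 66.979 lbf.

67.0 lbf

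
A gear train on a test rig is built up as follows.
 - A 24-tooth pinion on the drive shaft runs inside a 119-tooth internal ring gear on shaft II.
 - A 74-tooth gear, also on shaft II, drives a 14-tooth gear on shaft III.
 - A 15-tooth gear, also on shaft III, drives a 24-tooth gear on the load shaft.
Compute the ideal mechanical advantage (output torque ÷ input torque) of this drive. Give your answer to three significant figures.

Each stage contributes driven/driver: internal gear 119/24 = 4.9583, gear mesh 14/74 = 0.18919, gear mesh 24/15 = 1.6.
Overall: 4.9583 × 0.18919 × 1.6 = 1.5009.

1.50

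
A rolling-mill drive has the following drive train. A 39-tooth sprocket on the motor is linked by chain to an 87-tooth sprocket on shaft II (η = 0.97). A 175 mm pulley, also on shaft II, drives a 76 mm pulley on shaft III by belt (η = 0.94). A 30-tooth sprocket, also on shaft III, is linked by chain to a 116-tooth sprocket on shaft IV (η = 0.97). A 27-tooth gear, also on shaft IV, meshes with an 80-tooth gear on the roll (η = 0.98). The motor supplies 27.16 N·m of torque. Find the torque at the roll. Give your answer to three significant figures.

chain 87/39 = 2.2308 → τ = 27.16·2.2308·0.97 = 58.77 N·m
belt 76/175 = 0.43429 → τ = 58.77·0.43429·0.94 = 23.992 N·m
chain 116/30 = 3.8667 → τ = 23.992·3.8667·0.97 = 89.985 N·m
gear mesh 80/27 = 2.963 → τ = 89.985·2.963·0.98 = 261.29 N·m

261 N·m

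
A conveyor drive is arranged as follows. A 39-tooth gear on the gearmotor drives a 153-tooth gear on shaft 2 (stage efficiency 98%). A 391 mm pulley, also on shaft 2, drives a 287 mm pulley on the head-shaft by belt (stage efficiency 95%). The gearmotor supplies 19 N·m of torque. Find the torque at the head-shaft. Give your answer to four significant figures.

50.94 N·m

After the gear mesh (153/39): 19 × 3.9231 × 0.98 = 73.048 N·m
After the belt (287/391): 73.048 × 0.73402 × 0.95 = 50.937 N·m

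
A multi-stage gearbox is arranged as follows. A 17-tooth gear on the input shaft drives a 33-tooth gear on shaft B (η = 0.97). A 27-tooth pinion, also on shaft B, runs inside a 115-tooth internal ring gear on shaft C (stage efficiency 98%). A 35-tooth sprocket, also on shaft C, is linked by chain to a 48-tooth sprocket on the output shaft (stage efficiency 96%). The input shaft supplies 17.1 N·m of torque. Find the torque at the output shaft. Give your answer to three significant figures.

177 N·m

gear mesh 33/17 = 1.9412 → τ = 17.1·1.9412·0.97 = 32.198 N·m
internal gear 115/27 = 4.2593 → τ = 32.198·4.2593·0.98 = 134.4 N·m
chain 48/35 = 1.3714 → τ = 134.4·1.3714·0.96 = 176.94 N·m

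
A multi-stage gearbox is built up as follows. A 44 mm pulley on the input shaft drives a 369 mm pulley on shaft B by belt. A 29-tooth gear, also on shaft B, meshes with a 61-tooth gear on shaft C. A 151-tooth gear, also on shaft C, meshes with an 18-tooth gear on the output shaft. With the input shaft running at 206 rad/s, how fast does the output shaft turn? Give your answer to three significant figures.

98.0 rad/s

Belt: ratio = 369/44 = 8.3864, so shaft B turns at 206 / 8.3864 = 24.564 rad/s.
Gear mesh: ratio = 61/29 = 2.1034, so shaft C turns at 24.564 / 2.1034 = 11.678 rad/s.
Gear mesh: ratio = 18/151 = 0.11921, so the output shaft turns at 11.678 / 0.11921 = 97.964 rad/s.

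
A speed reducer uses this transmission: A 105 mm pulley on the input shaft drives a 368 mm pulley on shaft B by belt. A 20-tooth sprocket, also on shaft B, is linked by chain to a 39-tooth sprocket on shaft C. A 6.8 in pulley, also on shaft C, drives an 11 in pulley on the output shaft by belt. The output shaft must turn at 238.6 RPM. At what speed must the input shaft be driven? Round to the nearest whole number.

2638 RPM

Overall ratio R = 3.5048 × 1.95 × 1.6176 = 11.055.
Required input speed = output speed × R = 238.6 × 11.055 = 2637.8 RPM.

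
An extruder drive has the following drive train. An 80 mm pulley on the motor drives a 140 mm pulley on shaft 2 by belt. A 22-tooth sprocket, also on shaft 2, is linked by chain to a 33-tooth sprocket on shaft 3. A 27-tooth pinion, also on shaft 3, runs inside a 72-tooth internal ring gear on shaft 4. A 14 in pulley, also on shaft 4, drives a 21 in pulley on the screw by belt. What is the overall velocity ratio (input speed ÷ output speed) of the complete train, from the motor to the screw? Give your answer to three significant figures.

Each stage contributes driven/driver: belt 140/80 = 1.75, chain 33/22 = 1.5, internal gear 72/27 = 2.6667, belt 21/14 = 1.5.
Overall: 1.75 × 1.5 × 2.6667 × 1.5 = 10.5.

10.5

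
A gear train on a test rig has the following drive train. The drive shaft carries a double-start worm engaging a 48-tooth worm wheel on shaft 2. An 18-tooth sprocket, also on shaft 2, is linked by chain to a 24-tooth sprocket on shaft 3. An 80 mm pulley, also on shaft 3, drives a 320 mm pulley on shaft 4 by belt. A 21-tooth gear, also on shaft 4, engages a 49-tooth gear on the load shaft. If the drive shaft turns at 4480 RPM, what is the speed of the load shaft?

Worm: ratio = 48/2 = 24, so shaft 2 turns at 4480 / 24 = 186.67 RPM.
Chain: ratio = 24/18 = 1.3333, so shaft 3 turns at 186.67 / 1.3333 = 140 RPM.
Belt: ratio = 320/80 = 4, so shaft 4 turns at 140 / 4 = 35 RPM.
Gear mesh: ratio = 49/21 = 2.3333, so the load shaft turns at 35 / 2.3333 = 15 RPM.

15 RPM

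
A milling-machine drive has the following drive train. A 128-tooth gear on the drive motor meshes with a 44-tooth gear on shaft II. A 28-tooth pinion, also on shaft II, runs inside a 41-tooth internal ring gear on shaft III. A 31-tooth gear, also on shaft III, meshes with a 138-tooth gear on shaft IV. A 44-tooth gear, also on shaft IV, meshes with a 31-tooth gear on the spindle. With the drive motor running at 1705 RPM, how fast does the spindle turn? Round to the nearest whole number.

the drive motor → shaft II (gear mesh, 44/128): 1705 ÷ 0.34375 = 4960 RPM
shaft II → shaft III (internal gear, 41/28): 4960 ÷ 1.4643 = 3387.3 RPM
shaft III → shaft IV (gear mesh, 138/31): 3387.3 ÷ 4.4516 = 760.92 RPM
shaft IV → the spindle (gear mesh, 31/44): 760.92 ÷ 0.70455 = 1080 RPM

1080 RPM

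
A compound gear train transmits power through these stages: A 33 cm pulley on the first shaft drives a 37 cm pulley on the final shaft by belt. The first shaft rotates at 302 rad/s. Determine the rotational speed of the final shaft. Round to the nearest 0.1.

belt 37/33 = 1.1212 → 302/1.1212 = 269.35 rad/s

269.4 rad/s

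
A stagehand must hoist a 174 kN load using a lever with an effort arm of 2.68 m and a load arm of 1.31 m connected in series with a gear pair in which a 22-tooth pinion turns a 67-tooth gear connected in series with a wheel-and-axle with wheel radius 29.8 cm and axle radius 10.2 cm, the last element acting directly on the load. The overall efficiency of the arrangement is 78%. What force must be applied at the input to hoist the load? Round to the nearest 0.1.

Lever MA = effort arm / load arm = 2.68/1.31 = 2.0458.
Gear pair MA = 67/22 = 3.0455.
Wheel-and-axle MA = R/r = 29.8/10.2 = 2.9216.
Combined ideal MA = 2.0458 × 3.0455 × 2.9216 = 18.203.
Actual MA = 18.203 × 0.78 = 14.198.
Effort = load / actual MA = 174 / 14.198 = 12.255 kN.

12.3 kN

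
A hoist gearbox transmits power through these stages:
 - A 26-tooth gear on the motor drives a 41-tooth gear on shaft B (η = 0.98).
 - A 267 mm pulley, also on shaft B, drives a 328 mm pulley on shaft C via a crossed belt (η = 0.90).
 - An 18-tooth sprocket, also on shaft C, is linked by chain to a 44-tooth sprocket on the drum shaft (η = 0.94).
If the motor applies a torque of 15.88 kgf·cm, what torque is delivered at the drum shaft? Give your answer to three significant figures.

Gear mesh: ratio = 41/26 = 1.5769; torque at shaft B = 15.88 × 1.5769 × 0.98 = 24.541 kgf·cm.
Belt: ratio = 328/267 = 1.2285; torque at shaft C = 24.541 × 1.2285 × 0.90 = 27.133 kgf·cm.
Chain: ratio = 44/18 = 2.4444; torque at the drum shaft = 27.133 × 2.4444 × 0.94 = 62.345 kgf·cm.

62.3 kgf·cm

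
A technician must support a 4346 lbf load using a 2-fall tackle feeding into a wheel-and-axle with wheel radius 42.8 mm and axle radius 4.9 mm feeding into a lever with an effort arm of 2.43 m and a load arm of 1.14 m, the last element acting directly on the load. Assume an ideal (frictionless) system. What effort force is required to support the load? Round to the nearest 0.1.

116.7 lbf

Block-and-tackle MA = number of supporting rope parts = 2.
Wheel-and-axle MA = R/r = 42.8/4.9 = 8.7347.
Lever MA = effort arm / load arm = 2.43/1.14 = 2.1316.
Combined ideal MA = 2 × 8.7347 × 2.1316 = 37.237.
Effort = load / MA = 4346 / 37.237 = 116.71 lbf.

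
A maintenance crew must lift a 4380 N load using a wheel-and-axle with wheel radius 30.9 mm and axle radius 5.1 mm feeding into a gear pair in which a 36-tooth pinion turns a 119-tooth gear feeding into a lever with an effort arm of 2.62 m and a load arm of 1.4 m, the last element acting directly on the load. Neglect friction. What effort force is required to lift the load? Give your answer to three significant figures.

Wheel-and-axle MA = R/r = 30.9/5.1 = 6.0588.
Gear pair MA = 119/36 = 3.3056.
Lever MA = effort arm / load arm = 2.62/1.4 = 1.8714.
Combined ideal MA = 6.0588 × 3.3056 × 1.8714 = 37.481.
Effort = load / MA = 4380 / 37.481 = 116.86 N.

117 N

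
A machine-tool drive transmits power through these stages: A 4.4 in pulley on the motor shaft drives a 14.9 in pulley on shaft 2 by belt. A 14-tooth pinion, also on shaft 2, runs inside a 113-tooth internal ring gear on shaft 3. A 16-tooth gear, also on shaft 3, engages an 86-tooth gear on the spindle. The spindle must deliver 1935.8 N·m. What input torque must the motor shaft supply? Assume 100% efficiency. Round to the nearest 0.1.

Overall ratio R = 3.3864 × 8.0714 × 5.375 = 146.91.
Input torque = output torque / R = 1935.8 / 146.91 = 13.176 N·m.

13.2 N·m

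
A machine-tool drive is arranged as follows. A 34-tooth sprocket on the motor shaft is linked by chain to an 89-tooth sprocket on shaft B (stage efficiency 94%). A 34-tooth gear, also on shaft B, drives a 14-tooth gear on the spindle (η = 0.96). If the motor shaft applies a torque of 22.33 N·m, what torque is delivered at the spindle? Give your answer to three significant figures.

chain 89/34 = 2.6176 → τ = 22.33·2.6176·0.94 = 54.945 N·m
gear mesh 14/34 = 0.41176 → τ = 54.945·0.41176·0.96 = 21.719 N·m

21.7 N·m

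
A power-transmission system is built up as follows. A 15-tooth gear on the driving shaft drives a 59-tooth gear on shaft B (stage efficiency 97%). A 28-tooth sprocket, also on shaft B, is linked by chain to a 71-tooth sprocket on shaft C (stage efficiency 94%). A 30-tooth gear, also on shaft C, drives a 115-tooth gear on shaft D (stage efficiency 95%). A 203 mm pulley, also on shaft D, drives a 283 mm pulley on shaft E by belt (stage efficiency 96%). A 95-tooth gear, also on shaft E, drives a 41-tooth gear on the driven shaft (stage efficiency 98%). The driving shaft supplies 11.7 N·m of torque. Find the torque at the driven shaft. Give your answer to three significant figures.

Gear mesh: ratio = 59/15 = 3.9333; torque at shaft B = 11.7 × 3.9333 × 0.97 = 44.639 N·m.
Chain: ratio = 71/28 = 2.5357; torque at shaft C = 44.639 × 2.5357 × 0.94 = 106.4 N·m.
Gear mesh: ratio = 115/30 = 3.8333; torque at shaft D = 106.4 × 3.8333 × 0.95 = 387.48 N·m.
Belt: ratio = 283/203 = 1.3941; torque at shaft E = 387.48 × 1.3941 × 0.96 = 518.57 N·m.
Gear mesh: ratio = 41/95 = 0.43158; torque at the driven shaft = 518.57 × 0.43158 × 0.98 = 219.33 N·m.

219 N·m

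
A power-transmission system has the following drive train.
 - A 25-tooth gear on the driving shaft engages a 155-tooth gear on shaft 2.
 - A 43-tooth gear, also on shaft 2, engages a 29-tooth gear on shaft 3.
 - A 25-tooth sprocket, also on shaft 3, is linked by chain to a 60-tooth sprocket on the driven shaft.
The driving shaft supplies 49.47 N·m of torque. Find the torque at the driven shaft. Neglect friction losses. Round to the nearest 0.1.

Gear mesh: ratio = 155/25 = 6.2; torque at shaft 2 = 49.47 × 6.2 = 306.71 N·m.
Gear mesh: ratio = 29/43 = 0.67442; torque at shaft 3 = 306.71 × 0.67442 = 206.85 N·m.
Chain: ratio = 60/25 = 2.4; torque at the driven shaft = 206.85 × 2.4 = 496.45 N·m.

496.4 N·m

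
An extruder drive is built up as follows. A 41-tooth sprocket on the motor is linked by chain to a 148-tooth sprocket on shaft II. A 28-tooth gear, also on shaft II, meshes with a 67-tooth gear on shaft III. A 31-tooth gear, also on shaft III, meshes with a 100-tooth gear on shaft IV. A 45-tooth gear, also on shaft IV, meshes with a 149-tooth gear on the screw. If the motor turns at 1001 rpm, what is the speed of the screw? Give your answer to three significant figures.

Chain: ratio = 148/41 = 3.6098, so shaft II turns at 1001 / 3.6098 = 277.3 rpm.
Gear mesh: ratio = 67/28 = 2.3929, so shaft III turns at 277.3 / 2.3929 = 115.89 rpm.
Gear mesh: ratio = 100/31 = 3.2258, so shaft IV turns at 115.89 / 3.2258 = 35.925 rpm.
Gear mesh: ratio = 149/45 = 3.3111, so the screw turns at 35.925 / 3.3111 = 10.85 rpm.

10.8 rpm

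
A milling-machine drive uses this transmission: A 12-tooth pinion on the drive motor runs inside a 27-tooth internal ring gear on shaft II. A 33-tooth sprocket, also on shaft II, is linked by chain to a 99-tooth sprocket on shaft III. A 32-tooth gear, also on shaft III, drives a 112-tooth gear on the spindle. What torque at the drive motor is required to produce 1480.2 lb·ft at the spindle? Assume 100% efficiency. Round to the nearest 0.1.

Overall ratio R = 2.25 × 3 × 3.5 = 23.625.
Input torque = output torque / R = 1480.2 / 23.625 = 62.654 lb·ft.

62.7 lb·ft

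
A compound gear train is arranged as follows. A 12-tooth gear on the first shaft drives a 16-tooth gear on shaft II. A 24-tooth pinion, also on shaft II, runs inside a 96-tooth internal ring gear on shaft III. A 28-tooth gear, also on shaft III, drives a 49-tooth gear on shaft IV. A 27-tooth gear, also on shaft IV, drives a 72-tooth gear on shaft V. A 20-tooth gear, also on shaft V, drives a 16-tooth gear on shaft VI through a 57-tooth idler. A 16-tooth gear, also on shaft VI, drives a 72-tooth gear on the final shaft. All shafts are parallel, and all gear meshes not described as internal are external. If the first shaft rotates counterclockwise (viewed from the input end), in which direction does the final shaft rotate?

counterclockwise

the first shaft → shaft II: external mesh, 1 reversal → CW.
shaft II → shaft III: internal mesh, same direction → CW.
shaft III → shaft IV: external mesh, 1 reversal → CCW.
shaft IV → shaft V: external mesh, 1 reversal → CW.
shaft V → shaft VI: driver → idler → driven is 2 external meshes, 2 reversals → CW.
shaft VI → the final shaft: external mesh, 1 reversal → CCW.
6 reversals in total — an even number — so the final shaft turns the same way as the first shaft.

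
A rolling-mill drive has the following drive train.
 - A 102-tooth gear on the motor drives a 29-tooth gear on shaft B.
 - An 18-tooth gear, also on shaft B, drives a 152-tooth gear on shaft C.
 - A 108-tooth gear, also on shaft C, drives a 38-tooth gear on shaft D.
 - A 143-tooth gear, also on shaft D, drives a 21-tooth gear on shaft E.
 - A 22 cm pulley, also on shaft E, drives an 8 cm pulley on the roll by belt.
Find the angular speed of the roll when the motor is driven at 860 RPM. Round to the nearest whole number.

19064 RPM

Gear mesh: ratio = 29/102 = 0.28431, so shaft B turns at 860 / 0.28431 = 3024.8 RPM.
Gear mesh: ratio = 152/18 = 8.4444, so shaft C turns at 3024.8 / 8.4444 = 358.2 RPM.
Gear mesh: ratio = 38/108 = 0.35185, so shaft D turns at 358.2 / 0.35185 = 1018.1 RPM.
Gear mesh: ratio = 21/143 = 0.14685, so shaft E turns at 1018.1 / 0.14685 = 6932.4 RPM.
Belt: ratio = 8/22 = 0.36364, so the roll turns at 6932.4 / 0.36364 = 19064 RPM.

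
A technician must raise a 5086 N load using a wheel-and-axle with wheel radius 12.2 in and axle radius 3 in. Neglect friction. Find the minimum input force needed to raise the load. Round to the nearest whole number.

1251 N

Wheel-and-axle MA = R/r = 12.2/3 = 4.0667.
Effort = load / MA = 5086 / 4.0667 = 1250.7 N.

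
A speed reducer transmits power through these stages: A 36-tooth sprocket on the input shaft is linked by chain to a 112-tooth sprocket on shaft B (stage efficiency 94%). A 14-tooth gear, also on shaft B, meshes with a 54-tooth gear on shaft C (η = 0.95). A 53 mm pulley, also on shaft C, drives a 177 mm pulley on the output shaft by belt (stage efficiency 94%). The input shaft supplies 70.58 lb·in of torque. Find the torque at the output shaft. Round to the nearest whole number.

Chain: ratio = 112/36 = 3.1111; torque at shaft B = 70.58 × 3.1111 × 0.94 = 206.41 lb·in.
Gear mesh: ratio = 54/14 = 3.8571; torque at shaft C = 206.41 × 3.8571 × 0.95 = 756.34 lb·in.
Belt: ratio = 177/53 = 3.3396; torque at the output shaft = 756.34 × 3.3396 × 0.94 = 2374.3 lb·in.

2374 lb·in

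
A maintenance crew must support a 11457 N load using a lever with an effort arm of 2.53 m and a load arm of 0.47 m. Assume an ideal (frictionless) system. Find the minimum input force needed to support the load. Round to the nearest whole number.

Lever MA = effort arm / load arm = 2.53/0.47 = 5.383.
Effort = load / MA = 11457 / 5.383 = 2128.4 N.

2128 N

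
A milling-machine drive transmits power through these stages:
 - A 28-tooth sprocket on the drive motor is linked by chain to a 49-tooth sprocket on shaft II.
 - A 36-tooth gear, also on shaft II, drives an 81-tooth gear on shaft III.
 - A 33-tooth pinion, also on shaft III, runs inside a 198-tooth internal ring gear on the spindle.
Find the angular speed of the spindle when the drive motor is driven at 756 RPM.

32 RPM

Chain: ratio = 49/28 = 1.75, so shaft II turns at 756 / 1.75 = 432 RPM.
Gear mesh: ratio = 81/36 = 2.25, so shaft III turns at 432 / 2.25 = 192 RPM.
Internal gear: ratio = 198/33 = 6, so the spindle turns at 192 / 6 = 32 RPM.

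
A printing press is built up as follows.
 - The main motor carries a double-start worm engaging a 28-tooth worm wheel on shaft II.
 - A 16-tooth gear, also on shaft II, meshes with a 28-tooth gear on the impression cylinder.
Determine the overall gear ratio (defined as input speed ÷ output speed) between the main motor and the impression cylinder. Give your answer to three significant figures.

24.5

Each stage contributes driven/driver: worm 28/2 = 14, gear mesh 28/16 = 1.75.
Overall: 14 × 1.75 = 24.5.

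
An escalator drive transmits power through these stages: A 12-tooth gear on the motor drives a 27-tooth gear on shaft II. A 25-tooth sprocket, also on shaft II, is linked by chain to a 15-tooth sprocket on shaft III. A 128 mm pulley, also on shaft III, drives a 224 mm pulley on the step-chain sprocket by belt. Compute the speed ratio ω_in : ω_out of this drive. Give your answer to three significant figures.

2.36

Each stage contributes driven/driver: gear mesh 27/12 = 2.25, chain 15/25 = 0.6, belt 224/128 = 1.75.
Overall: 2.25 × 0.6 × 1.75 = 2.3625.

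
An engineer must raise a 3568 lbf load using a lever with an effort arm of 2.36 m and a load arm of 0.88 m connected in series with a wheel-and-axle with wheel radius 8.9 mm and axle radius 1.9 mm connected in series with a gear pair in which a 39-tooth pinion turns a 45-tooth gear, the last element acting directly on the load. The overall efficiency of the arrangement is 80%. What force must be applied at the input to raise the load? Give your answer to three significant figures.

308 lbf

Lever MA = effort arm / load arm = 2.36/0.88 = 2.6818.
Wheel-and-axle MA = R/r = 8.9/1.9 = 4.6842.
Gear pair MA = 45/39 = 1.1538.
Combined ideal MA = 2.6818 × 4.6842 × 1.1538 = 14.495.
Actual MA = 14.495 × 0.80 = 11.596.
Effort = load / actual MA = 3568 / 11.596 = 307.7 lbf.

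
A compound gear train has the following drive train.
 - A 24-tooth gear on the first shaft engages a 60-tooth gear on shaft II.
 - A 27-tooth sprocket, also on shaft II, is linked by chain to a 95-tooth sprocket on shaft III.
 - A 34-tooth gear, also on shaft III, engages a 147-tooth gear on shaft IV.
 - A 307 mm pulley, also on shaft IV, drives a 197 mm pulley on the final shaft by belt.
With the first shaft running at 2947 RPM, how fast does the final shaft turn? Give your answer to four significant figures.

120.8 RPM

the first shaft → shaft II (gear mesh, 60/24): 2947 ÷ 2.5 = 1178.8 RPM
shaft II → shaft III (chain, 95/27): 1178.8 ÷ 3.5185 = 335.03 RPM
shaft III → shaft IV (gear mesh, 147/34): 335.03 ÷ 4.3235 = 77.489 RPM
shaft IV → the final shaft (belt, 197/307): 77.489 ÷ 0.64169 = 120.76 RPM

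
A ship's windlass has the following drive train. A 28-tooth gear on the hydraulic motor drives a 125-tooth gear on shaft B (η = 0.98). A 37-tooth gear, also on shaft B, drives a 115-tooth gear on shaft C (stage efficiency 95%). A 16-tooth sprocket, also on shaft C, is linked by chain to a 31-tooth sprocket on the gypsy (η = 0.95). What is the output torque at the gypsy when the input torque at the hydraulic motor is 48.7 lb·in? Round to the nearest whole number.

1158 lb·in

gear mesh 125/28 = 4.4643 → τ = 48.7·4.4643·0.98 = 213.06 lb·in
gear mesh 115/37 = 3.1081 → τ = 213.06·3.1081·0.95 = 629.11 lb·in
chain 31/16 = 1.9375 → τ = 629.11·1.9375·0.95 = 1158 lb·in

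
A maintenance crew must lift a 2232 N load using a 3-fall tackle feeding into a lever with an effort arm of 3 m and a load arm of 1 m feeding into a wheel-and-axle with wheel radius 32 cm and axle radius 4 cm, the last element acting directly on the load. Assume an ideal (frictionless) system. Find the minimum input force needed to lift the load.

31 N

Block-and-tackle MA = number of supporting rope parts = 3.
Lever MA = effort arm / load arm = 3/1 = 3.
Wheel-and-axle MA = R/r = 32/4 = 8.
Combined ideal MA = 3 × 3 × 8 = 72.
Effort = load / MA = 2232 / 72 = 31 N.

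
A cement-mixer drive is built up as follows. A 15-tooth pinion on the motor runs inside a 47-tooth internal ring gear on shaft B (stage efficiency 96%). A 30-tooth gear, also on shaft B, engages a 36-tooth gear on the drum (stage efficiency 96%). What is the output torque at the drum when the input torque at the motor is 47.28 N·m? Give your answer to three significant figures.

164 N·m

Internal gear: ratio = 47/15 = 3.1333; torque at shaft B = 47.28 × 3.1333 × 0.96 = 142.22 N·m.
Gear mesh: ratio = 36/30 = 1.2; torque at the drum = 142.22 × 1.2 × 0.96 = 163.84 N·m.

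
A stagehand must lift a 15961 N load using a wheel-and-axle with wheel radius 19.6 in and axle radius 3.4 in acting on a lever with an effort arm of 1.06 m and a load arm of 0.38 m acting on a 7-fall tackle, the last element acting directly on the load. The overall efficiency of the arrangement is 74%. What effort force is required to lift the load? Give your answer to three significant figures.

192 N

Wheel-and-axle MA = R/r = 19.6/3.4 = 5.7647.
Lever MA = effort arm / load arm = 1.06/0.38 = 2.7895.
Block-and-tackle MA = number of supporting rope parts = 7.
Combined ideal MA = 5.7647 × 2.7895 × 7 = 112.56.
Actual MA = 112.56 × 0.74 = 83.297.
Effort = load / actual MA = 15961 / 83.297 = 191.62 N.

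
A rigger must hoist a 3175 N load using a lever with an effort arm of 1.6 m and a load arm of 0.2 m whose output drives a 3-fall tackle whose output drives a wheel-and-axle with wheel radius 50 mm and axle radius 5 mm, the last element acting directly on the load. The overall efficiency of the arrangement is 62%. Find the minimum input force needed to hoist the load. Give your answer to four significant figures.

21.34 N

Lever MA = effort arm / load arm = 1.6/0.2 = 8.
Block-and-tackle MA = number of supporting rope parts = 3.
Wheel-and-axle MA = R/r = 50/5 = 10.
Combined ideal MA = 8 × 3 × 10 = 240.
Actual MA = 240 × 0.62 = 148.8.
Effort = load / actual MA = 3175 / 148.8 = 21.337 N.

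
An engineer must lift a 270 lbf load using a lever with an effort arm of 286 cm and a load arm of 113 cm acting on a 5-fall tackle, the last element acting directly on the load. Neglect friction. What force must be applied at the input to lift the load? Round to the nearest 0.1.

21.3 lbf

Lever MA = effort arm / load arm = 286/113 = 2.531.
Block-and-tackle MA = number of supporting rope parts = 5.
Combined ideal MA = 2.531 × 5 = 12.655.
Effort = load / MA = 270 / 12.655 = 21.336 lbf.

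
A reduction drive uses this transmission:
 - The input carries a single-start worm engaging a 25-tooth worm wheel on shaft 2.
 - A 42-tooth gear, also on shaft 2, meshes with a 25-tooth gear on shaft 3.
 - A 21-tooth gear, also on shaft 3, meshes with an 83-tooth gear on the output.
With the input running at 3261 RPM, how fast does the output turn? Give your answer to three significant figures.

55.4 RPM

the input → shaft 2 (worm, 25/1): 3261 ÷ 25 = 130.44 RPM
shaft 2 → shaft 3 (gear mesh, 25/42): 130.44 ÷ 0.59524 = 219.14 RPM
shaft 3 → the output (gear mesh, 83/21): 219.14 ÷ 3.9524 = 55.445 RPM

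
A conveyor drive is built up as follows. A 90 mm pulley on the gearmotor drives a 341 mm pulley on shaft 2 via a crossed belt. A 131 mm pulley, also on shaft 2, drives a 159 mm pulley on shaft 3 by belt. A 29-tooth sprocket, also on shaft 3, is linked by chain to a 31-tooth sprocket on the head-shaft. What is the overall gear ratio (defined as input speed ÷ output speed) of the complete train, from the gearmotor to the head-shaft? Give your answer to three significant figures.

4.92

Each stage contributes driven/driver: belt 341/90 = 3.7889, belt 159/131 = 1.2137, chain 31/29 = 1.069.
Overall: 3.7889 × 1.2137 × 1.069 = 4.9159.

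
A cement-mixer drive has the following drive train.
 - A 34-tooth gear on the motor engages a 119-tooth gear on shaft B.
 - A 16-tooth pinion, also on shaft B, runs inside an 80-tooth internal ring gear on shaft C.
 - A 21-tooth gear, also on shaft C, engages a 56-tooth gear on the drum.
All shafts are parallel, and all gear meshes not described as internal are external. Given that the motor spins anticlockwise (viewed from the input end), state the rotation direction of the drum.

anticlockwise

the motor → shaft B: external mesh, 1 reversal → CW.
shaft B → shaft C: internal mesh, same direction → CW.
shaft C → the drum: external mesh, 1 reversal → CCW.
2 reversals in total — an even number — so the drum turns the same way as the motor.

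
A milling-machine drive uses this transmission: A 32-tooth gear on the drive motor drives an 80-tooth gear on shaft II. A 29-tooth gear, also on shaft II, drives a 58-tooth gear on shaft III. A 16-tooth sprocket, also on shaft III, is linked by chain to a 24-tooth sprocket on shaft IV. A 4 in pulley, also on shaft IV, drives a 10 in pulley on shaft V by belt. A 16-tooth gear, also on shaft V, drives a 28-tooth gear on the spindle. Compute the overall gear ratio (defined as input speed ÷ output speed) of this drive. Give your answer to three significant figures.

32.8

Each stage contributes driven/driver: gear mesh 80/32 = 2.5, gear mesh 58/29 = 2, chain 24/16 = 1.5, belt 10/4 = 2.5, gear mesh 28/16 = 1.75.
Overall: 2.5 × 2 × 1.5 × 2.5 × 1.75 = 32.812.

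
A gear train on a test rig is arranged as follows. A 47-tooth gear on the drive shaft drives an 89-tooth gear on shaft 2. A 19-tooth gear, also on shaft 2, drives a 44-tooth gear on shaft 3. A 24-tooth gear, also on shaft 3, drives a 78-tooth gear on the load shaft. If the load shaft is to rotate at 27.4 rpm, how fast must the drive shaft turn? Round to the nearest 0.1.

Overall ratio R = 1.8936 × 2.3158 × 3.25 = 14.252.
Required input speed = output speed × R = 27.4 × 14.252 = 390.5 rpm.

390.5 rpm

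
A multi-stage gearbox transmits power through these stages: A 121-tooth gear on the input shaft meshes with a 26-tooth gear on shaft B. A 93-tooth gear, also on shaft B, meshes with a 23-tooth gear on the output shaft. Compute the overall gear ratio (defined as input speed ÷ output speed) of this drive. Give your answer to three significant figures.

Each stage contributes driven/driver: gear mesh 26/121 = 0.21488, gear mesh 23/93 = 0.24731.
Overall: 0.21488 × 0.24731 = 0.053141.

0.0531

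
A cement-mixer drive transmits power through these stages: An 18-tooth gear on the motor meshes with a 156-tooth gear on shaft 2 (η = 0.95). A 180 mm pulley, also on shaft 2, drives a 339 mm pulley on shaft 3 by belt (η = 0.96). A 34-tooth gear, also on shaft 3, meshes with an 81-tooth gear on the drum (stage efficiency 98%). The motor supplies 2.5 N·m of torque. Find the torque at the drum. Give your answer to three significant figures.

After the gear mesh (156/18): 2.5 × 8.6667 × 0.95 = 20.583 N·m
After the belt (339/180): 20.583 × 1.8833 × 0.96 = 37.215 N·m
After the gear mesh (81/34): 37.215 × 2.3824 × 0.98 = 86.885 N·m

86.9 N·m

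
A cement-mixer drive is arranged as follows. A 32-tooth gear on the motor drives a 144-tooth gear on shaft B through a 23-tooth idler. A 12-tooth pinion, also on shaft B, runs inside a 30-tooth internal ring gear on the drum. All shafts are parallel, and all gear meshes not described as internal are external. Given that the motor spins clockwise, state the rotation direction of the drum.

clockwise

the motor → shaft B: driver → idler → driven is 2 external meshes, 2 reversals → CW.
shaft B → the drum: internal mesh, same direction → CW.
2 reversals in total — an even number — so the drum turns the same way as the motor.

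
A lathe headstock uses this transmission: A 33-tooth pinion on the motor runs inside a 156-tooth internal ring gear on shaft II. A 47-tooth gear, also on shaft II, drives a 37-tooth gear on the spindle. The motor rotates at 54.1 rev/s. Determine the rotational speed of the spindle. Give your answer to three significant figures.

14.5 rev/s

the motor → shaft II (internal gear, 156/33): 54.1 ÷ 4.7273 = 11.444 rev/s
shaft II → the spindle (gear mesh, 37/47): 11.444 ÷ 0.78723 = 14.537 rev/s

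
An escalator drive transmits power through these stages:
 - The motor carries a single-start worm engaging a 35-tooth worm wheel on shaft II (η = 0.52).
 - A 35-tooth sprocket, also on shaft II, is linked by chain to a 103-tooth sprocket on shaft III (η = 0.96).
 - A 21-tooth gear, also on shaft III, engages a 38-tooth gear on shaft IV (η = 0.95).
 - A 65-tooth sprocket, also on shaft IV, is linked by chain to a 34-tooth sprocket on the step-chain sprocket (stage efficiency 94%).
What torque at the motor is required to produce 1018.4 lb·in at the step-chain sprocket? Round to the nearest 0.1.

Overall ratio R = 35 × 2.9429 × 1.8095 × 0.52308 = 97.492; overall efficiency η = 0.52 × 0.96 × 0.95 × 0.94 = 0.4458.
Input torque = output torque / (R × η) = 1018.4 / (97.492 × 0.4458) = 23.433 lb·in.

23.4 lb·in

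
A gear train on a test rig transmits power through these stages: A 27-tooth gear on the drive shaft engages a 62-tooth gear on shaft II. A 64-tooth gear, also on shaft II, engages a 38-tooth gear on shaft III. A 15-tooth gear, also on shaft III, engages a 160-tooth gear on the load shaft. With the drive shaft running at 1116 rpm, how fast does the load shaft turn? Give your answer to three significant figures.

Gear mesh: ratio = 62/27 = 2.2963, so shaft II turns at 1116 / 2.2963 = 486 rpm.
Gear mesh: ratio = 38/64 = 0.59375, so shaft III turns at 486 / 0.59375 = 818.53 rpm.
Gear mesh: ratio = 160/15 = 10.667, so the load shaft turns at 818.53 / 10.667 = 76.737 rpm.

76.7 rpm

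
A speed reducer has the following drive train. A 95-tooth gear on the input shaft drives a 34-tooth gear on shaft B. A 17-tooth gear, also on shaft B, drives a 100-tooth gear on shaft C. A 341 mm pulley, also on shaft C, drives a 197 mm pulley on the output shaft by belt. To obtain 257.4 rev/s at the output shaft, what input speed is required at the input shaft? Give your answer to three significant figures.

Overall ratio R = 0.35789 × 5.8824 × 0.57771 = 1.2162.
Required input speed = output speed × R = 257.4 × 1.2162 = 313.06 rev/s.

313 rev/s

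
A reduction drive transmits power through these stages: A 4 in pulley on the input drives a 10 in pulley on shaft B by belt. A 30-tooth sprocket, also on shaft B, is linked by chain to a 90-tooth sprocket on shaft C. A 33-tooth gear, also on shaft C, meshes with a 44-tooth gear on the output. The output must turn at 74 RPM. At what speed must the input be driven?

740 RPM

Overall ratio R = 2.5 × 3 × 1.3333 = 10.
Required input speed = output speed × R = 74 × 10 = 740 RPM.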